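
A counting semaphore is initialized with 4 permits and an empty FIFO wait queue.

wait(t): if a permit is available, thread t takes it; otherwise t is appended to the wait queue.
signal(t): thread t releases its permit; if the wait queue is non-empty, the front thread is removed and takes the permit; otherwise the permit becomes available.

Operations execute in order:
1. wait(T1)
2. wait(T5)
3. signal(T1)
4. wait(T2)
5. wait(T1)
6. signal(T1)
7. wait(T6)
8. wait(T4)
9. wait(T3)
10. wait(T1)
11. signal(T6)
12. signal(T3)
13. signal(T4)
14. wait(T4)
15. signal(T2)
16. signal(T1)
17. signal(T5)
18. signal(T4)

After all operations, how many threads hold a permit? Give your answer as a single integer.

Answer: 0

Derivation:
Step 1: wait(T1) -> count=3 queue=[] holders={T1}
Step 2: wait(T5) -> count=2 queue=[] holders={T1,T5}
Step 3: signal(T1) -> count=3 queue=[] holders={T5}
Step 4: wait(T2) -> count=2 queue=[] holders={T2,T5}
Step 5: wait(T1) -> count=1 queue=[] holders={T1,T2,T5}
Step 6: signal(T1) -> count=2 queue=[] holders={T2,T5}
Step 7: wait(T6) -> count=1 queue=[] holders={T2,T5,T6}
Step 8: wait(T4) -> count=0 queue=[] holders={T2,T4,T5,T6}
Step 9: wait(T3) -> count=0 queue=[T3] holders={T2,T4,T5,T6}
Step 10: wait(T1) -> count=0 queue=[T3,T1] holders={T2,T4,T5,T6}
Step 11: signal(T6) -> count=0 queue=[T1] holders={T2,T3,T4,T5}
Step 12: signal(T3) -> count=0 queue=[] holders={T1,T2,T4,T5}
Step 13: signal(T4) -> count=1 queue=[] holders={T1,T2,T5}
Step 14: wait(T4) -> count=0 queue=[] holders={T1,T2,T4,T5}
Step 15: signal(T2) -> count=1 queue=[] holders={T1,T4,T5}
Step 16: signal(T1) -> count=2 queue=[] holders={T4,T5}
Step 17: signal(T5) -> count=3 queue=[] holders={T4}
Step 18: signal(T4) -> count=4 queue=[] holders={none}
Final holders: {none} -> 0 thread(s)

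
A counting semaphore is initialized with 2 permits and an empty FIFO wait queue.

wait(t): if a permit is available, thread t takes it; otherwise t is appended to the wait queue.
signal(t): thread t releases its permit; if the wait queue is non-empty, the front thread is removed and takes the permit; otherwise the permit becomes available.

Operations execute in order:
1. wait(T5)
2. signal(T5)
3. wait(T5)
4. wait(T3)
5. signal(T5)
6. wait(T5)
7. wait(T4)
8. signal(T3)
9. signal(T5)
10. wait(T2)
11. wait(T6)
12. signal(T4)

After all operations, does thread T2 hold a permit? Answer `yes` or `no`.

Step 1: wait(T5) -> count=1 queue=[] holders={T5}
Step 2: signal(T5) -> count=2 queue=[] holders={none}
Step 3: wait(T5) -> count=1 queue=[] holders={T5}
Step 4: wait(T3) -> count=0 queue=[] holders={T3,T5}
Step 5: signal(T5) -> count=1 queue=[] holders={T3}
Step 6: wait(T5) -> count=0 queue=[] holders={T3,T5}
Step 7: wait(T4) -> count=0 queue=[T4] holders={T3,T5}
Step 8: signal(T3) -> count=0 queue=[] holders={T4,T5}
Step 9: signal(T5) -> count=1 queue=[] holders={T4}
Step 10: wait(T2) -> count=0 queue=[] holders={T2,T4}
Step 11: wait(T6) -> count=0 queue=[T6] holders={T2,T4}
Step 12: signal(T4) -> count=0 queue=[] holders={T2,T6}
Final holders: {T2,T6} -> T2 in holders

Answer: yes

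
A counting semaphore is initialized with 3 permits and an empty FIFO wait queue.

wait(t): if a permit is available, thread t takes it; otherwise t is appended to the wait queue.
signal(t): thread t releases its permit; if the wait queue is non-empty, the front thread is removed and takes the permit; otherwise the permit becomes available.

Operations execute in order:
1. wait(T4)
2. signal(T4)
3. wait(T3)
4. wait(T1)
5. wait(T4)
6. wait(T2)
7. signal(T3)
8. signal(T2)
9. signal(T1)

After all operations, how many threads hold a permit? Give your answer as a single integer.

Answer: 1

Derivation:
Step 1: wait(T4) -> count=2 queue=[] holders={T4}
Step 2: signal(T4) -> count=3 queue=[] holders={none}
Step 3: wait(T3) -> count=2 queue=[] holders={T3}
Step 4: wait(T1) -> count=1 queue=[] holders={T1,T3}
Step 5: wait(T4) -> count=0 queue=[] holders={T1,T3,T4}
Step 6: wait(T2) -> count=0 queue=[T2] holders={T1,T3,T4}
Step 7: signal(T3) -> count=0 queue=[] holders={T1,T2,T4}
Step 8: signal(T2) -> count=1 queue=[] holders={T1,T4}
Step 9: signal(T1) -> count=2 queue=[] holders={T4}
Final holders: {T4} -> 1 thread(s)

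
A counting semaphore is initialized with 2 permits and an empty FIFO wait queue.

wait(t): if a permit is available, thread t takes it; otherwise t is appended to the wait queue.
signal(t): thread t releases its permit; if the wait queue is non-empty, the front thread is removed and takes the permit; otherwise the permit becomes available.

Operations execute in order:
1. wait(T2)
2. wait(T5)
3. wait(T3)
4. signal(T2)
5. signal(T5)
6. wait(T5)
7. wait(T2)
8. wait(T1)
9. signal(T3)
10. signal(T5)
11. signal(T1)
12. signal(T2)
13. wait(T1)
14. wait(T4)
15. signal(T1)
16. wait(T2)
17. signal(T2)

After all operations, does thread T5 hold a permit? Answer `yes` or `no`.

Step 1: wait(T2) -> count=1 queue=[] holders={T2}
Step 2: wait(T5) -> count=0 queue=[] holders={T2,T5}
Step 3: wait(T3) -> count=0 queue=[T3] holders={T2,T5}
Step 4: signal(T2) -> count=0 queue=[] holders={T3,T5}
Step 5: signal(T5) -> count=1 queue=[] holders={T3}
Step 6: wait(T5) -> count=0 queue=[] holders={T3,T5}
Step 7: wait(T2) -> count=0 queue=[T2] holders={T3,T5}
Step 8: wait(T1) -> count=0 queue=[T2,T1] holders={T3,T5}
Step 9: signal(T3) -> count=0 queue=[T1] holders={T2,T5}
Step 10: signal(T5) -> count=0 queue=[] holders={T1,T2}
Step 11: signal(T1) -> count=1 queue=[] holders={T2}
Step 12: signal(T2) -> count=2 queue=[] holders={none}
Step 13: wait(T1) -> count=1 queue=[] holders={T1}
Step 14: wait(T4) -> count=0 queue=[] holders={T1,T4}
Step 15: signal(T1) -> count=1 queue=[] holders={T4}
Step 16: wait(T2) -> count=0 queue=[] holders={T2,T4}
Step 17: signal(T2) -> count=1 queue=[] holders={T4}
Final holders: {T4} -> T5 not in holders

Answer: no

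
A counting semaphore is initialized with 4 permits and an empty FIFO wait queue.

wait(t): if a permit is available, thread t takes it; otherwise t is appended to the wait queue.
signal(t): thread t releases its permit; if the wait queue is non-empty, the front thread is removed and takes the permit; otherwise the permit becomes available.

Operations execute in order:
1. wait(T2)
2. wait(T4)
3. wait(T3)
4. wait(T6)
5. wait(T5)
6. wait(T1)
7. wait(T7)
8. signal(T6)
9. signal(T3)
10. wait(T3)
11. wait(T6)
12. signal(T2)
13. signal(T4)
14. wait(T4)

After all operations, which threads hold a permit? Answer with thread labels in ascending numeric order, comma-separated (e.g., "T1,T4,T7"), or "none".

Step 1: wait(T2) -> count=3 queue=[] holders={T2}
Step 2: wait(T4) -> count=2 queue=[] holders={T2,T4}
Step 3: wait(T3) -> count=1 queue=[] holders={T2,T3,T4}
Step 4: wait(T6) -> count=0 queue=[] holders={T2,T3,T4,T6}
Step 5: wait(T5) -> count=0 queue=[T5] holders={T2,T3,T4,T6}
Step 6: wait(T1) -> count=0 queue=[T5,T1] holders={T2,T3,T4,T6}
Step 7: wait(T7) -> count=0 queue=[T5,T1,T7] holders={T2,T3,T4,T6}
Step 8: signal(T6) -> count=0 queue=[T1,T7] holders={T2,T3,T4,T5}
Step 9: signal(T3) -> count=0 queue=[T7] holders={T1,T2,T4,T5}
Step 10: wait(T3) -> count=0 queue=[T7,T3] holders={T1,T2,T4,T5}
Step 11: wait(T6) -> count=0 queue=[T7,T3,T6] holders={T1,T2,T4,T5}
Step 12: signal(T2) -> count=0 queue=[T3,T6] holders={T1,T4,T5,T7}
Step 13: signal(T4) -> count=0 queue=[T6] holders={T1,T3,T5,T7}
Step 14: wait(T4) -> count=0 queue=[T6,T4] holders={T1,T3,T5,T7}
Final holders: T1,T3,T5,T7

Answer: T1,T3,T5,T7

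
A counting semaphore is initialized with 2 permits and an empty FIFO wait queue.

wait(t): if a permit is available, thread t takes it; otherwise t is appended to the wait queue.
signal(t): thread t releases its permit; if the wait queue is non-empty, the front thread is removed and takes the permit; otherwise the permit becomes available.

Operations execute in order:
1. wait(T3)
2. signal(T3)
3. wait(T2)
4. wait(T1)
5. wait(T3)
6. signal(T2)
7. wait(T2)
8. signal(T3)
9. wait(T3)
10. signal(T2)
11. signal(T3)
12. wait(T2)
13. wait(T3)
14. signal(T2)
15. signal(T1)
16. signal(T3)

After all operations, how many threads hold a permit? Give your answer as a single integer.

Answer: 0

Derivation:
Step 1: wait(T3) -> count=1 queue=[] holders={T3}
Step 2: signal(T3) -> count=2 queue=[] holders={none}
Step 3: wait(T2) -> count=1 queue=[] holders={T2}
Step 4: wait(T1) -> count=0 queue=[] holders={T1,T2}
Step 5: wait(T3) -> count=0 queue=[T3] holders={T1,T2}
Step 6: signal(T2) -> count=0 queue=[] holders={T1,T3}
Step 7: wait(T2) -> count=0 queue=[T2] holders={T1,T3}
Step 8: signal(T3) -> count=0 queue=[] holders={T1,T2}
Step 9: wait(T3) -> count=0 queue=[T3] holders={T1,T2}
Step 10: signal(T2) -> count=0 queue=[] holders={T1,T3}
Step 11: signal(T3) -> count=1 queue=[] holders={T1}
Step 12: wait(T2) -> count=0 queue=[] holders={T1,T2}
Step 13: wait(T3) -> count=0 queue=[T3] holders={T1,T2}
Step 14: signal(T2) -> count=0 queue=[] holders={T1,T3}
Step 15: signal(T1) -> count=1 queue=[] holders={T3}
Step 16: signal(T3) -> count=2 queue=[] holders={none}
Final holders: {none} -> 0 thread(s)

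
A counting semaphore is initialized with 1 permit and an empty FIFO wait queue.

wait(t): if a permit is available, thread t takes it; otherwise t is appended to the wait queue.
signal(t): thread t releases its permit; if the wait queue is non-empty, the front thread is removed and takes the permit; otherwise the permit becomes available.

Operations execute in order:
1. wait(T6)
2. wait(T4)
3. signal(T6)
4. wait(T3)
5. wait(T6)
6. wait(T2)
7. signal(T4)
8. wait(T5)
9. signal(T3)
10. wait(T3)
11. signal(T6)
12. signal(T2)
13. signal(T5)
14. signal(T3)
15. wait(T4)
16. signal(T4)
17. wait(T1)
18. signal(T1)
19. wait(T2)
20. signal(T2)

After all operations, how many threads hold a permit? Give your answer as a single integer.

Step 1: wait(T6) -> count=0 queue=[] holders={T6}
Step 2: wait(T4) -> count=0 queue=[T4] holders={T6}
Step 3: signal(T6) -> count=0 queue=[] holders={T4}
Step 4: wait(T3) -> count=0 queue=[T3] holders={T4}
Step 5: wait(T6) -> count=0 queue=[T3,T6] holders={T4}
Step 6: wait(T2) -> count=0 queue=[T3,T6,T2] holders={T4}
Step 7: signal(T4) -> count=0 queue=[T6,T2] holders={T3}
Step 8: wait(T5) -> count=0 queue=[T6,T2,T5] holders={T3}
Step 9: signal(T3) -> count=0 queue=[T2,T5] holders={T6}
Step 10: wait(T3) -> count=0 queue=[T2,T5,T3] holders={T6}
Step 11: signal(T6) -> count=0 queue=[T5,T3] holders={T2}
Step 12: signal(T2) -> count=0 queue=[T3] holders={T5}
Step 13: signal(T5) -> count=0 queue=[] holders={T3}
Step 14: signal(T3) -> count=1 queue=[] holders={none}
Step 15: wait(T4) -> count=0 queue=[] holders={T4}
Step 16: signal(T4) -> count=1 queue=[] holders={none}
Step 17: wait(T1) -> count=0 queue=[] holders={T1}
Step 18: signal(T1) -> count=1 queue=[] holders={none}
Step 19: wait(T2) -> count=0 queue=[] holders={T2}
Step 20: signal(T2) -> count=1 queue=[] holders={none}
Final holders: {none} -> 0 thread(s)

Answer: 0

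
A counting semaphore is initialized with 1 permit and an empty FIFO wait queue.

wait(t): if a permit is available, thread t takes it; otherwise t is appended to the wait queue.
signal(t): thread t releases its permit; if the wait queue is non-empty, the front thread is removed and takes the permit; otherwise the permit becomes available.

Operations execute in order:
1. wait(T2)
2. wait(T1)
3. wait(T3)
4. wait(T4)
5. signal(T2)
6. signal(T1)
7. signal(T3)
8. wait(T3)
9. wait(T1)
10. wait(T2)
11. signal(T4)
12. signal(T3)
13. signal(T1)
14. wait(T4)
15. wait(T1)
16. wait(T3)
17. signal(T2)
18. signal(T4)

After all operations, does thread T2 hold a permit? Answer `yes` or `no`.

Answer: no

Derivation:
Step 1: wait(T2) -> count=0 queue=[] holders={T2}
Step 2: wait(T1) -> count=0 queue=[T1] holders={T2}
Step 3: wait(T3) -> count=0 queue=[T1,T3] holders={T2}
Step 4: wait(T4) -> count=0 queue=[T1,T3,T4] holders={T2}
Step 5: signal(T2) -> count=0 queue=[T3,T4] holders={T1}
Step 6: signal(T1) -> count=0 queue=[T4] holders={T3}
Step 7: signal(T3) -> count=0 queue=[] holders={T4}
Step 8: wait(T3) -> count=0 queue=[T3] holders={T4}
Step 9: wait(T1) -> count=0 queue=[T3,T1] holders={T4}
Step 10: wait(T2) -> count=0 queue=[T3,T1,T2] holders={T4}
Step 11: signal(T4) -> count=0 queue=[T1,T2] holders={T3}
Step 12: signal(T3) -> count=0 queue=[T2] holders={T1}
Step 13: signal(T1) -> count=0 queue=[] holders={T2}
Step 14: wait(T4) -> count=0 queue=[T4] holders={T2}
Step 15: wait(T1) -> count=0 queue=[T4,T1] holders={T2}
Step 16: wait(T3) -> count=0 queue=[T4,T1,T3] holders={T2}
Step 17: signal(T2) -> count=0 queue=[T1,T3] holders={T4}
Step 18: signal(T4) -> count=0 queue=[T3] holders={T1}
Final holders: {T1} -> T2 not in holders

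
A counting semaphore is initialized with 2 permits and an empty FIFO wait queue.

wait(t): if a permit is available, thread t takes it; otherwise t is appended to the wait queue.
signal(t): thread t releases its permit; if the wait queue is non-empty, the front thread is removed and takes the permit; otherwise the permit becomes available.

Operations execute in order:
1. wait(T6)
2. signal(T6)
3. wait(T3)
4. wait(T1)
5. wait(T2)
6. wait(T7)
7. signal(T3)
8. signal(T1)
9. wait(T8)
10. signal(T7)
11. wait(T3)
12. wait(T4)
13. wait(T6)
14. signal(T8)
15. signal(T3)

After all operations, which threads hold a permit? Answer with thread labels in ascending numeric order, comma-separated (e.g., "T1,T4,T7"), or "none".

Answer: T2,T4

Derivation:
Step 1: wait(T6) -> count=1 queue=[] holders={T6}
Step 2: signal(T6) -> count=2 queue=[] holders={none}
Step 3: wait(T3) -> count=1 queue=[] holders={T3}
Step 4: wait(T1) -> count=0 queue=[] holders={T1,T3}
Step 5: wait(T2) -> count=0 queue=[T2] holders={T1,T3}
Step 6: wait(T7) -> count=0 queue=[T2,T7] holders={T1,T3}
Step 7: signal(T3) -> count=0 queue=[T7] holders={T1,T2}
Step 8: signal(T1) -> count=0 queue=[] holders={T2,T7}
Step 9: wait(T8) -> count=0 queue=[T8] holders={T2,T7}
Step 10: signal(T7) -> count=0 queue=[] holders={T2,T8}
Step 11: wait(T3) -> count=0 queue=[T3] holders={T2,T8}
Step 12: wait(T4) -> count=0 queue=[T3,T4] holders={T2,T8}
Step 13: wait(T6) -> count=0 queue=[T3,T4,T6] holders={T2,T8}
Step 14: signal(T8) -> count=0 queue=[T4,T6] holders={T2,T3}
Step 15: signal(T3) -> count=0 queue=[T6] holders={T2,T4}
Final holders: T2,T4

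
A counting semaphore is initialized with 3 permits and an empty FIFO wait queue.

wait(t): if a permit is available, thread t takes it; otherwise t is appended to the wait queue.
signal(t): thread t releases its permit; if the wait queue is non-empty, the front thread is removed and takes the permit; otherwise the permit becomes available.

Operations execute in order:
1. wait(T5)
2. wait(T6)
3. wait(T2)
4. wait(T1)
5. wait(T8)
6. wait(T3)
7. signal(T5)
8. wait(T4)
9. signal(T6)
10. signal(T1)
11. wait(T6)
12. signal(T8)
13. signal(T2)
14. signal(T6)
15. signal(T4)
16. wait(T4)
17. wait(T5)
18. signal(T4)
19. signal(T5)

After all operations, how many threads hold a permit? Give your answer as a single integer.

Step 1: wait(T5) -> count=2 queue=[] holders={T5}
Step 2: wait(T6) -> count=1 queue=[] holders={T5,T6}
Step 3: wait(T2) -> count=0 queue=[] holders={T2,T5,T6}
Step 4: wait(T1) -> count=0 queue=[T1] holders={T2,T5,T6}
Step 5: wait(T8) -> count=0 queue=[T1,T8] holders={T2,T5,T6}
Step 6: wait(T3) -> count=0 queue=[T1,T8,T3] holders={T2,T5,T6}
Step 7: signal(T5) -> count=0 queue=[T8,T3] holders={T1,T2,T6}
Step 8: wait(T4) -> count=0 queue=[T8,T3,T4] holders={T1,T2,T6}
Step 9: signal(T6) -> count=0 queue=[T3,T4] holders={T1,T2,T8}
Step 10: signal(T1) -> count=0 queue=[T4] holders={T2,T3,T8}
Step 11: wait(T6) -> count=0 queue=[T4,T6] holders={T2,T3,T8}
Step 12: signal(T8) -> count=0 queue=[T6] holders={T2,T3,T4}
Step 13: signal(T2) -> count=0 queue=[] holders={T3,T4,T6}
Step 14: signal(T6) -> count=1 queue=[] holders={T3,T4}
Step 15: signal(T4) -> count=2 queue=[] holders={T3}
Step 16: wait(T4) -> count=1 queue=[] holders={T3,T4}
Step 17: wait(T5) -> count=0 queue=[] holders={T3,T4,T5}
Step 18: signal(T4) -> count=1 queue=[] holders={T3,T5}
Step 19: signal(T5) -> count=2 queue=[] holders={T3}
Final holders: {T3} -> 1 thread(s)

Answer: 1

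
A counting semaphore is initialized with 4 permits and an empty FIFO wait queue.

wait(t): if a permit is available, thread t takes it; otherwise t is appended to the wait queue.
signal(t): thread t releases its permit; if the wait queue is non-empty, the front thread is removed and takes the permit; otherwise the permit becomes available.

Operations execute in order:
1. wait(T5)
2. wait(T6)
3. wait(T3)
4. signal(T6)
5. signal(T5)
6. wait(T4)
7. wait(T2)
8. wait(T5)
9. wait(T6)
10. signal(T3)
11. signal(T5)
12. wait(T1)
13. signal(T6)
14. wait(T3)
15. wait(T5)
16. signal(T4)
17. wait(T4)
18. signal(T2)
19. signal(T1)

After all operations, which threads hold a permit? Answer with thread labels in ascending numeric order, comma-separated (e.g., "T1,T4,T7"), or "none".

Answer: T3,T4,T5

Derivation:
Step 1: wait(T5) -> count=3 queue=[] holders={T5}
Step 2: wait(T6) -> count=2 queue=[] holders={T5,T6}
Step 3: wait(T3) -> count=1 queue=[] holders={T3,T5,T6}
Step 4: signal(T6) -> count=2 queue=[] holders={T3,T5}
Step 5: signal(T5) -> count=3 queue=[] holders={T3}
Step 6: wait(T4) -> count=2 queue=[] holders={T3,T4}
Step 7: wait(T2) -> count=1 queue=[] holders={T2,T3,T4}
Step 8: wait(T5) -> count=0 queue=[] holders={T2,T3,T4,T5}
Step 9: wait(T6) -> count=0 queue=[T6] holders={T2,T3,T4,T5}
Step 10: signal(T3) -> count=0 queue=[] holders={T2,T4,T5,T6}
Step 11: signal(T5) -> count=1 queue=[] holders={T2,T4,T6}
Step 12: wait(T1) -> count=0 queue=[] holders={T1,T2,T4,T6}
Step 13: signal(T6) -> count=1 queue=[] holders={T1,T2,T4}
Step 14: wait(T3) -> count=0 queue=[] holders={T1,T2,T3,T4}
Step 15: wait(T5) -> count=0 queue=[T5] holders={T1,T2,T3,T4}
Step 16: signal(T4) -> count=0 queue=[] holders={T1,T2,T3,T5}
Step 17: wait(T4) -> count=0 queue=[T4] holders={T1,T2,T3,T5}
Step 18: signal(T2) -> count=0 queue=[] holders={T1,T3,T4,T5}
Step 19: signal(T1) -> count=1 queue=[] holders={T3,T4,T5}
Final holders: T3,T4,T5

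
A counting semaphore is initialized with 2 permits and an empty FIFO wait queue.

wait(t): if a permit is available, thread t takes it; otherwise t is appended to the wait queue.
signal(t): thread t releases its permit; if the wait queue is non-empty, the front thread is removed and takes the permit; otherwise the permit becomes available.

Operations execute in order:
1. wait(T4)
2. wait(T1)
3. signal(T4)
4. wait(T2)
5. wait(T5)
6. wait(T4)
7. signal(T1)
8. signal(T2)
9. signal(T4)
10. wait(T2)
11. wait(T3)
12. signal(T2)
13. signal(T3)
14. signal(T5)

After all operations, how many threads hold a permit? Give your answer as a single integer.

Step 1: wait(T4) -> count=1 queue=[] holders={T4}
Step 2: wait(T1) -> count=0 queue=[] holders={T1,T4}
Step 3: signal(T4) -> count=1 queue=[] holders={T1}
Step 4: wait(T2) -> count=0 queue=[] holders={T1,T2}
Step 5: wait(T5) -> count=0 queue=[T5] holders={T1,T2}
Step 6: wait(T4) -> count=0 queue=[T5,T4] holders={T1,T2}
Step 7: signal(T1) -> count=0 queue=[T4] holders={T2,T5}
Step 8: signal(T2) -> count=0 queue=[] holders={T4,T5}
Step 9: signal(T4) -> count=1 queue=[] holders={T5}
Step 10: wait(T2) -> count=0 queue=[] holders={T2,T5}
Step 11: wait(T3) -> count=0 queue=[T3] holders={T2,T5}
Step 12: signal(T2) -> count=0 queue=[] holders={T3,T5}
Step 13: signal(T3) -> count=1 queue=[] holders={T5}
Step 14: signal(T5) -> count=2 queue=[] holders={none}
Final holders: {none} -> 0 thread(s)

Answer: 0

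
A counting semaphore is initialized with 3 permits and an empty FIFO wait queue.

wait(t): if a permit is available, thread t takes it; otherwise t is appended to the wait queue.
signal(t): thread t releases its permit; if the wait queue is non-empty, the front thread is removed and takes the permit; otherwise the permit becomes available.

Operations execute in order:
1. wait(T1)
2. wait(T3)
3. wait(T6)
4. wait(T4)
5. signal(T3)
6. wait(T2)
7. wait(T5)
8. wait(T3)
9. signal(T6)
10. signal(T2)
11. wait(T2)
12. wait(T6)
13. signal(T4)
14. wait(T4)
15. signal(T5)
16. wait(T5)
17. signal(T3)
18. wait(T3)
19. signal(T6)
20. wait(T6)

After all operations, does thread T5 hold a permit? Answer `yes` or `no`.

Step 1: wait(T1) -> count=2 queue=[] holders={T1}
Step 2: wait(T3) -> count=1 queue=[] holders={T1,T3}
Step 3: wait(T6) -> count=0 queue=[] holders={T1,T3,T6}
Step 4: wait(T4) -> count=0 queue=[T4] holders={T1,T3,T6}
Step 5: signal(T3) -> count=0 queue=[] holders={T1,T4,T6}
Step 6: wait(T2) -> count=0 queue=[T2] holders={T1,T4,T6}
Step 7: wait(T5) -> count=0 queue=[T2,T5] holders={T1,T4,T6}
Step 8: wait(T3) -> count=0 queue=[T2,T5,T3] holders={T1,T4,T6}
Step 9: signal(T6) -> count=0 queue=[T5,T3] holders={T1,T2,T4}
Step 10: signal(T2) -> count=0 queue=[T3] holders={T1,T4,T5}
Step 11: wait(T2) -> count=0 queue=[T3,T2] holders={T1,T4,T5}
Step 12: wait(T6) -> count=0 queue=[T3,T2,T6] holders={T1,T4,T5}
Step 13: signal(T4) -> count=0 queue=[T2,T6] holders={T1,T3,T5}
Step 14: wait(T4) -> count=0 queue=[T2,T6,T4] holders={T1,T3,T5}
Step 15: signal(T5) -> count=0 queue=[T6,T4] holders={T1,T2,T3}
Step 16: wait(T5) -> count=0 queue=[T6,T4,T5] holders={T1,T2,T3}
Step 17: signal(T3) -> count=0 queue=[T4,T5] holders={T1,T2,T6}
Step 18: wait(T3) -> count=0 queue=[T4,T5,T3] holders={T1,T2,T6}
Step 19: signal(T6) -> count=0 queue=[T5,T3] holders={T1,T2,T4}
Step 20: wait(T6) -> count=0 queue=[T5,T3,T6] holders={T1,T2,T4}
Final holders: {T1,T2,T4} -> T5 not in holders

Answer: no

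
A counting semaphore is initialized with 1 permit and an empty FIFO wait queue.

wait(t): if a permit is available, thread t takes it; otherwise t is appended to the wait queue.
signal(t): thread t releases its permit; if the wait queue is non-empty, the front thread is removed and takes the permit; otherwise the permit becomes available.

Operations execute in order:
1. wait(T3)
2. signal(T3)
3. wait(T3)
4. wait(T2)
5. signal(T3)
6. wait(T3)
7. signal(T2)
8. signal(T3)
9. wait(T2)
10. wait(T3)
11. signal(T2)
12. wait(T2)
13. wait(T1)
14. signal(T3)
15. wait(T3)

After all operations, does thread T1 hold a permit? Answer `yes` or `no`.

Step 1: wait(T3) -> count=0 queue=[] holders={T3}
Step 2: signal(T3) -> count=1 queue=[] holders={none}
Step 3: wait(T3) -> count=0 queue=[] holders={T3}
Step 4: wait(T2) -> count=0 queue=[T2] holders={T3}
Step 5: signal(T3) -> count=0 queue=[] holders={T2}
Step 6: wait(T3) -> count=0 queue=[T3] holders={T2}
Step 7: signal(T2) -> count=0 queue=[] holders={T3}
Step 8: signal(T3) -> count=1 queue=[] holders={none}
Step 9: wait(T2) -> count=0 queue=[] holders={T2}
Step 10: wait(T3) -> count=0 queue=[T3] holders={T2}
Step 11: signal(T2) -> count=0 queue=[] holders={T3}
Step 12: wait(T2) -> count=0 queue=[T2] holders={T3}
Step 13: wait(T1) -> count=0 queue=[T2,T1] holders={T3}
Step 14: signal(T3) -> count=0 queue=[T1] holders={T2}
Step 15: wait(T3) -> count=0 queue=[T1,T3] holders={T2}
Final holders: {T2} -> T1 not in holders

Answer: no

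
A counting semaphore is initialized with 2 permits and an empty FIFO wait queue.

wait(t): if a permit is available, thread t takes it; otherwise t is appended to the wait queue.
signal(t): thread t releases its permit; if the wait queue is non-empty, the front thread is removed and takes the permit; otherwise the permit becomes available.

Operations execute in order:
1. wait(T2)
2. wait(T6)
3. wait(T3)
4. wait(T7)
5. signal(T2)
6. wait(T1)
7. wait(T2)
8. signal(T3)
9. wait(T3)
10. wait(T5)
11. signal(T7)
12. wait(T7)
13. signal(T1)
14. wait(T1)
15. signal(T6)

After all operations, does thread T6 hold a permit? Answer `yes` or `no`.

Answer: no

Derivation:
Step 1: wait(T2) -> count=1 queue=[] holders={T2}
Step 2: wait(T6) -> count=0 queue=[] holders={T2,T6}
Step 3: wait(T3) -> count=0 queue=[T3] holders={T2,T6}
Step 4: wait(T7) -> count=0 queue=[T3,T7] holders={T2,T6}
Step 5: signal(T2) -> count=0 queue=[T7] holders={T3,T6}
Step 6: wait(T1) -> count=0 queue=[T7,T1] holders={T3,T6}
Step 7: wait(T2) -> count=0 queue=[T7,T1,T2] holders={T3,T6}
Step 8: signal(T3) -> count=0 queue=[T1,T2] holders={T6,T7}
Step 9: wait(T3) -> count=0 queue=[T1,T2,T3] holders={T6,T7}
Step 10: wait(T5) -> count=0 queue=[T1,T2,T3,T5] holders={T6,T7}
Step 11: signal(T7) -> count=0 queue=[T2,T3,T5] holders={T1,T6}
Step 12: wait(T7) -> count=0 queue=[T2,T3,T5,T7] holders={T1,T6}
Step 13: signal(T1) -> count=0 queue=[T3,T5,T7] holders={T2,T6}
Step 14: wait(T1) -> count=0 queue=[T3,T5,T7,T1] holders={T2,T6}
Step 15: signal(T6) -> count=0 queue=[T5,T7,T1] holders={T2,T3}
Final holders: {T2,T3} -> T6 not in holders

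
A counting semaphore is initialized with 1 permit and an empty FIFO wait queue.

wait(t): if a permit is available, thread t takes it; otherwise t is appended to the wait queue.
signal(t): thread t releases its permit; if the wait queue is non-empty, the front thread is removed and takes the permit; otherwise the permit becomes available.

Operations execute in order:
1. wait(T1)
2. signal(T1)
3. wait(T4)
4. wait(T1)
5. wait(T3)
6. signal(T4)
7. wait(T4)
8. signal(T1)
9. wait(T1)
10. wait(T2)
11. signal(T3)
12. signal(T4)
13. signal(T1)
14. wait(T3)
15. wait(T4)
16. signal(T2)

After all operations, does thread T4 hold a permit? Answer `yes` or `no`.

Step 1: wait(T1) -> count=0 queue=[] holders={T1}
Step 2: signal(T1) -> count=1 queue=[] holders={none}
Step 3: wait(T4) -> count=0 queue=[] holders={T4}
Step 4: wait(T1) -> count=0 queue=[T1] holders={T4}
Step 5: wait(T3) -> count=0 queue=[T1,T3] holders={T4}
Step 6: signal(T4) -> count=0 queue=[T3] holders={T1}
Step 7: wait(T4) -> count=0 queue=[T3,T4] holders={T1}
Step 8: signal(T1) -> count=0 queue=[T4] holders={T3}
Step 9: wait(T1) -> count=0 queue=[T4,T1] holders={T3}
Step 10: wait(T2) -> count=0 queue=[T4,T1,T2] holders={T3}
Step 11: signal(T3) -> count=0 queue=[T1,T2] holders={T4}
Step 12: signal(T4) -> count=0 queue=[T2] holders={T1}
Step 13: signal(T1) -> count=0 queue=[] holders={T2}
Step 14: wait(T3) -> count=0 queue=[T3] holders={T2}
Step 15: wait(T4) -> count=0 queue=[T3,T4] holders={T2}
Step 16: signal(T2) -> count=0 queue=[T4] holders={T3}
Final holders: {T3} -> T4 not in holders

Answer: no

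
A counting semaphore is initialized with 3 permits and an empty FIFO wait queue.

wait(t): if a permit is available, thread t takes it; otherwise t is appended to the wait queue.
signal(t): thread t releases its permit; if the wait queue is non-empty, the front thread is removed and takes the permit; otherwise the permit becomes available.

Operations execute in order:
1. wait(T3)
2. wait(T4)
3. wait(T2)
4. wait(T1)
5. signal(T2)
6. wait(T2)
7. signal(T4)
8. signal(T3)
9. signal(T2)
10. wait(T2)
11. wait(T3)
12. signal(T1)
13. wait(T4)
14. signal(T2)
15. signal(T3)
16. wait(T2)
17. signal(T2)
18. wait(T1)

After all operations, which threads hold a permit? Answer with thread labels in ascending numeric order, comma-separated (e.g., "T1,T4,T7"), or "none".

Answer: T1,T4

Derivation:
Step 1: wait(T3) -> count=2 queue=[] holders={T3}
Step 2: wait(T4) -> count=1 queue=[] holders={T3,T4}
Step 3: wait(T2) -> count=0 queue=[] holders={T2,T3,T4}
Step 4: wait(T1) -> count=0 queue=[T1] holders={T2,T3,T4}
Step 5: signal(T2) -> count=0 queue=[] holders={T1,T3,T4}
Step 6: wait(T2) -> count=0 queue=[T2] holders={T1,T3,T4}
Step 7: signal(T4) -> count=0 queue=[] holders={T1,T2,T3}
Step 8: signal(T3) -> count=1 queue=[] holders={T1,T2}
Step 9: signal(T2) -> count=2 queue=[] holders={T1}
Step 10: wait(T2) -> count=1 queue=[] holders={T1,T2}
Step 11: wait(T3) -> count=0 queue=[] holders={T1,T2,T3}
Step 12: signal(T1) -> count=1 queue=[] holders={T2,T3}
Step 13: wait(T4) -> count=0 queue=[] holders={T2,T3,T4}
Step 14: signal(T2) -> count=1 queue=[] holders={T3,T4}
Step 15: signal(T3) -> count=2 queue=[] holders={T4}
Step 16: wait(T2) -> count=1 queue=[] holders={T2,T4}
Step 17: signal(T2) -> count=2 queue=[] holders={T4}
Step 18: wait(T1) -> count=1 queue=[] holders={T1,T4}
Final holders: T1,T4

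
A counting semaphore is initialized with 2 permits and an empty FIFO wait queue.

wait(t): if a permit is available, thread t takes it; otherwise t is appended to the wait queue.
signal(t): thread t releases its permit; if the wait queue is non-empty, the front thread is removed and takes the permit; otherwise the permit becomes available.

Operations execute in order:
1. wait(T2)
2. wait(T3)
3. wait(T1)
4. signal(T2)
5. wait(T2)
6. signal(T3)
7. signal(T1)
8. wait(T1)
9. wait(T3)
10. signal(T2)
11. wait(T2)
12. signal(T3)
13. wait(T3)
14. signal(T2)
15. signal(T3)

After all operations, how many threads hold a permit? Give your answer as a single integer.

Answer: 1

Derivation:
Step 1: wait(T2) -> count=1 queue=[] holders={T2}
Step 2: wait(T3) -> count=0 queue=[] holders={T2,T3}
Step 3: wait(T1) -> count=0 queue=[T1] holders={T2,T3}
Step 4: signal(T2) -> count=0 queue=[] holders={T1,T3}
Step 5: wait(T2) -> count=0 queue=[T2] holders={T1,T3}
Step 6: signal(T3) -> count=0 queue=[] holders={T1,T2}
Step 7: signal(T1) -> count=1 queue=[] holders={T2}
Step 8: wait(T1) -> count=0 queue=[] holders={T1,T2}
Step 9: wait(T3) -> count=0 queue=[T3] holders={T1,T2}
Step 10: signal(T2) -> count=0 queue=[] holders={T1,T3}
Step 11: wait(T2) -> count=0 queue=[T2] holders={T1,T3}
Step 12: signal(T3) -> count=0 queue=[] holders={T1,T2}
Step 13: wait(T3) -> count=0 queue=[T3] holders={T1,T2}
Step 14: signal(T2) -> count=0 queue=[] holders={T1,T3}
Step 15: signal(T3) -> count=1 queue=[] holders={T1}
Final holders: {T1} -> 1 thread(s)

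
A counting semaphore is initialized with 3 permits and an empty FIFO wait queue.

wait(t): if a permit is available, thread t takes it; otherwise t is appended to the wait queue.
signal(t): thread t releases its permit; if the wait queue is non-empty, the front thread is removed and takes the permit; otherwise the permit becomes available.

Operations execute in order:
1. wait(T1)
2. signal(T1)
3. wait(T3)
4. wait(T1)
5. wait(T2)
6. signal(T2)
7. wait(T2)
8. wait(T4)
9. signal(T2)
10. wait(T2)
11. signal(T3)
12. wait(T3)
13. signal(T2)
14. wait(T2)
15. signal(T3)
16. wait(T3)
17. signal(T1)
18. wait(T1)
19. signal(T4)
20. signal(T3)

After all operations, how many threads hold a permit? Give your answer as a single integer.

Step 1: wait(T1) -> count=2 queue=[] holders={T1}
Step 2: signal(T1) -> count=3 queue=[] holders={none}
Step 3: wait(T3) -> count=2 queue=[] holders={T3}
Step 4: wait(T1) -> count=1 queue=[] holders={T1,T3}
Step 5: wait(T2) -> count=0 queue=[] holders={T1,T2,T3}
Step 6: signal(T2) -> count=1 queue=[] holders={T1,T3}
Step 7: wait(T2) -> count=0 queue=[] holders={T1,T2,T3}
Step 8: wait(T4) -> count=0 queue=[T4] holders={T1,T2,T3}
Step 9: signal(T2) -> count=0 queue=[] holders={T1,T3,T4}
Step 10: wait(T2) -> count=0 queue=[T2] holders={T1,T3,T4}
Step 11: signal(T3) -> count=0 queue=[] holders={T1,T2,T4}
Step 12: wait(T3) -> count=0 queue=[T3] holders={T1,T2,T4}
Step 13: signal(T2) -> count=0 queue=[] holders={T1,T3,T4}
Step 14: wait(T2) -> count=0 queue=[T2] holders={T1,T3,T4}
Step 15: signal(T3) -> count=0 queue=[] holders={T1,T2,T4}
Step 16: wait(T3) -> count=0 queue=[T3] holders={T1,T2,T4}
Step 17: signal(T1) -> count=0 queue=[] holders={T2,T3,T4}
Step 18: wait(T1) -> count=0 queue=[T1] holders={T2,T3,T4}
Step 19: signal(T4) -> count=0 queue=[] holders={T1,T2,T3}
Step 20: signal(T3) -> count=1 queue=[] holders={T1,T2}
Final holders: {T1,T2} -> 2 thread(s)

Answer: 2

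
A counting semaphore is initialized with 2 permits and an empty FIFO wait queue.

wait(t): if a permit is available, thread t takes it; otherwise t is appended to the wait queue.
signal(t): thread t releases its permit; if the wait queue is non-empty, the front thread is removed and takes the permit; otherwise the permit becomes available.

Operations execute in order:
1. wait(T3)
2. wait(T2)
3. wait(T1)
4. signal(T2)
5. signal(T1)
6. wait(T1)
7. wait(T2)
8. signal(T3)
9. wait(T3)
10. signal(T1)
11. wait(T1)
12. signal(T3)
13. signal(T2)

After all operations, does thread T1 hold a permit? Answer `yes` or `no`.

Answer: yes

Derivation:
Step 1: wait(T3) -> count=1 queue=[] holders={T3}
Step 2: wait(T2) -> count=0 queue=[] holders={T2,T3}
Step 3: wait(T1) -> count=0 queue=[T1] holders={T2,T3}
Step 4: signal(T2) -> count=0 queue=[] holders={T1,T3}
Step 5: signal(T1) -> count=1 queue=[] holders={T3}
Step 6: wait(T1) -> count=0 queue=[] holders={T1,T3}
Step 7: wait(T2) -> count=0 queue=[T2] holders={T1,T3}
Step 8: signal(T3) -> count=0 queue=[] holders={T1,T2}
Step 9: wait(T3) -> count=0 queue=[T3] holders={T1,T2}
Step 10: signal(T1) -> count=0 queue=[] holders={T2,T3}
Step 11: wait(T1) -> count=0 queue=[T1] holders={T2,T3}
Step 12: signal(T3) -> count=0 queue=[] holders={T1,T2}
Step 13: signal(T2) -> count=1 queue=[] holders={T1}
Final holders: {T1} -> T1 in holders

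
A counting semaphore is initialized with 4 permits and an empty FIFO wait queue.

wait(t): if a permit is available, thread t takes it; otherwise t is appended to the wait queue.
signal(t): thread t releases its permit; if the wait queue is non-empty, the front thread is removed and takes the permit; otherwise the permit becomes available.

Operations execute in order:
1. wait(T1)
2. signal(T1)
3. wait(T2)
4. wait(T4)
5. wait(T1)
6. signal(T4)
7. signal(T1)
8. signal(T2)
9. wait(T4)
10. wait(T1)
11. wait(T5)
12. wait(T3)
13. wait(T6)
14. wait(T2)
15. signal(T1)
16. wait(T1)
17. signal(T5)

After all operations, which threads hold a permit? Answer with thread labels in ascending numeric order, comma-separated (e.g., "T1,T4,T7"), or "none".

Answer: T2,T3,T4,T6

Derivation:
Step 1: wait(T1) -> count=3 queue=[] holders={T1}
Step 2: signal(T1) -> count=4 queue=[] holders={none}
Step 3: wait(T2) -> count=3 queue=[] holders={T2}
Step 4: wait(T4) -> count=2 queue=[] holders={T2,T4}
Step 5: wait(T1) -> count=1 queue=[] holders={T1,T2,T4}
Step 6: signal(T4) -> count=2 queue=[] holders={T1,T2}
Step 7: signal(T1) -> count=3 queue=[] holders={T2}
Step 8: signal(T2) -> count=4 queue=[] holders={none}
Step 9: wait(T4) -> count=3 queue=[] holders={T4}
Step 10: wait(T1) -> count=2 queue=[] holders={T1,T4}
Step 11: wait(T5) -> count=1 queue=[] holders={T1,T4,T5}
Step 12: wait(T3) -> count=0 queue=[] holders={T1,T3,T4,T5}
Step 13: wait(T6) -> count=0 queue=[T6] holders={T1,T3,T4,T5}
Step 14: wait(T2) -> count=0 queue=[T6,T2] holders={T1,T3,T4,T5}
Step 15: signal(T1) -> count=0 queue=[T2] holders={T3,T4,T5,T6}
Step 16: wait(T1) -> count=0 queue=[T2,T1] holders={T3,T4,T5,T6}
Step 17: signal(T5) -> count=0 queue=[T1] holders={T2,T3,T4,T6}
Final holders: T2,T3,T4,T6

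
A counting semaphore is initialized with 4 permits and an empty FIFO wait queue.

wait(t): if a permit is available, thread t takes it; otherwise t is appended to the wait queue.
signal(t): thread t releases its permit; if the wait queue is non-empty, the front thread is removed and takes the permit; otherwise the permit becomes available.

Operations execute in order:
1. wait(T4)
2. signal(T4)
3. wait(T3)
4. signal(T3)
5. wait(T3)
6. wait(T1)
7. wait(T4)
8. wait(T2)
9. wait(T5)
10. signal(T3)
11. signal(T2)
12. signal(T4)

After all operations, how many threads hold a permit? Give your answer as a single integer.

Answer: 2

Derivation:
Step 1: wait(T4) -> count=3 queue=[] holders={T4}
Step 2: signal(T4) -> count=4 queue=[] holders={none}
Step 3: wait(T3) -> count=3 queue=[] holders={T3}
Step 4: signal(T3) -> count=4 queue=[] holders={none}
Step 5: wait(T3) -> count=3 queue=[] holders={T3}
Step 6: wait(T1) -> count=2 queue=[] holders={T1,T3}
Step 7: wait(T4) -> count=1 queue=[] holders={T1,T3,T4}
Step 8: wait(T2) -> count=0 queue=[] holders={T1,T2,T3,T4}
Step 9: wait(T5) -> count=0 queue=[T5] holders={T1,T2,T3,T4}
Step 10: signal(T3) -> count=0 queue=[] holders={T1,T2,T4,T5}
Step 11: signal(T2) -> count=1 queue=[] holders={T1,T4,T5}
Step 12: signal(T4) -> count=2 queue=[] holders={T1,T5}
Final holders: {T1,T5} -> 2 thread(s)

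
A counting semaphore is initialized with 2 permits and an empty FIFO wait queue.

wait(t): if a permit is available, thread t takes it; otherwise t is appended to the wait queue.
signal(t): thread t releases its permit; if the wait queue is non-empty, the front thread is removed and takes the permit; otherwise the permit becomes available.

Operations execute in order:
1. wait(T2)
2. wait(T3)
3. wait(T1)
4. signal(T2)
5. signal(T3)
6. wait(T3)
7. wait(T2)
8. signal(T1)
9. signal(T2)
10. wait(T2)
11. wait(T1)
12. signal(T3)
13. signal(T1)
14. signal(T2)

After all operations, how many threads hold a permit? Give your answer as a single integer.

Step 1: wait(T2) -> count=1 queue=[] holders={T2}
Step 2: wait(T3) -> count=0 queue=[] holders={T2,T3}
Step 3: wait(T1) -> count=0 queue=[T1] holders={T2,T3}
Step 4: signal(T2) -> count=0 queue=[] holders={T1,T3}
Step 5: signal(T3) -> count=1 queue=[] holders={T1}
Step 6: wait(T3) -> count=0 queue=[] holders={T1,T3}
Step 7: wait(T2) -> count=0 queue=[T2] holders={T1,T3}
Step 8: signal(T1) -> count=0 queue=[] holders={T2,T3}
Step 9: signal(T2) -> count=1 queue=[] holders={T3}
Step 10: wait(T2) -> count=0 queue=[] holders={T2,T3}
Step 11: wait(T1) -> count=0 queue=[T1] holders={T2,T3}
Step 12: signal(T3) -> count=0 queue=[] holders={T1,T2}
Step 13: signal(T1) -> count=1 queue=[] holders={T2}
Step 14: signal(T2) -> count=2 queue=[] holders={none}
Final holders: {none} -> 0 thread(s)

Answer: 0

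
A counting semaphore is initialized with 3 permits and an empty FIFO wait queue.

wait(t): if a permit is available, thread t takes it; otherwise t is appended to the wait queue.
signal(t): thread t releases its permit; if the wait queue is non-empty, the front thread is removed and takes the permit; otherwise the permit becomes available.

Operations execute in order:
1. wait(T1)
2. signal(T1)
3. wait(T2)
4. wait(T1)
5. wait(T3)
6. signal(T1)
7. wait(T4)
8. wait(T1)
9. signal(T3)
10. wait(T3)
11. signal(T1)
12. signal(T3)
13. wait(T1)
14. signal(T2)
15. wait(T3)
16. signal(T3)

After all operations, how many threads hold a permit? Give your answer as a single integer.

Answer: 2

Derivation:
Step 1: wait(T1) -> count=2 queue=[] holders={T1}
Step 2: signal(T1) -> count=3 queue=[] holders={none}
Step 3: wait(T2) -> count=2 queue=[] holders={T2}
Step 4: wait(T1) -> count=1 queue=[] holders={T1,T2}
Step 5: wait(T3) -> count=0 queue=[] holders={T1,T2,T3}
Step 6: signal(T1) -> count=1 queue=[] holders={T2,T3}
Step 7: wait(T4) -> count=0 queue=[] holders={T2,T3,T4}
Step 8: wait(T1) -> count=0 queue=[T1] holders={T2,T3,T4}
Step 9: signal(T3) -> count=0 queue=[] holders={T1,T2,T4}
Step 10: wait(T3) -> count=0 queue=[T3] holders={T1,T2,T4}
Step 11: signal(T1) -> count=0 queue=[] holders={T2,T3,T4}
Step 12: signal(T3) -> count=1 queue=[] holders={T2,T4}
Step 13: wait(T1) -> count=0 queue=[] holders={T1,T2,T4}
Step 14: signal(T2) -> count=1 queue=[] holders={T1,T4}
Step 15: wait(T3) -> count=0 queue=[] holders={T1,T3,T4}
Step 16: signal(T3) -> count=1 queue=[] holders={T1,T4}
Final holders: {T1,T4} -> 2 thread(s)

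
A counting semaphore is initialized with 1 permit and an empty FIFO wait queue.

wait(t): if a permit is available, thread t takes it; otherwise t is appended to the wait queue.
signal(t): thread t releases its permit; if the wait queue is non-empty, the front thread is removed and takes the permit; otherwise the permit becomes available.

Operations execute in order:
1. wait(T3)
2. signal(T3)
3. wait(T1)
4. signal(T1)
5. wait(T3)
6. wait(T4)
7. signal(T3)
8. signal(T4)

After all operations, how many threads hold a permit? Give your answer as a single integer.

Answer: 0

Derivation:
Step 1: wait(T3) -> count=0 queue=[] holders={T3}
Step 2: signal(T3) -> count=1 queue=[] holders={none}
Step 3: wait(T1) -> count=0 queue=[] holders={T1}
Step 4: signal(T1) -> count=1 queue=[] holders={none}
Step 5: wait(T3) -> count=0 queue=[] holders={T3}
Step 6: wait(T4) -> count=0 queue=[T4] holders={T3}
Step 7: signal(T3) -> count=0 queue=[] holders={T4}
Step 8: signal(T4) -> count=1 queue=[] holders={none}
Final holders: {none} -> 0 thread(s)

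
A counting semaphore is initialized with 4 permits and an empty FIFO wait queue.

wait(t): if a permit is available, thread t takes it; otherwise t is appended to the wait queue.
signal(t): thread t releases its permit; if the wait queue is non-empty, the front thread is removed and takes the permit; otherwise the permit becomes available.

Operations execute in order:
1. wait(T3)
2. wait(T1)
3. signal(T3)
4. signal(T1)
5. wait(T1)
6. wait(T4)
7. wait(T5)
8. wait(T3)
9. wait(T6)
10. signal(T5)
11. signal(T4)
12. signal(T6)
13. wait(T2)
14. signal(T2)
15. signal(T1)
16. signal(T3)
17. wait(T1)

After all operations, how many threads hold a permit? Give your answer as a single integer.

Answer: 1

Derivation:
Step 1: wait(T3) -> count=3 queue=[] holders={T3}
Step 2: wait(T1) -> count=2 queue=[] holders={T1,T3}
Step 3: signal(T3) -> count=3 queue=[] holders={T1}
Step 4: signal(T1) -> count=4 queue=[] holders={none}
Step 5: wait(T1) -> count=3 queue=[] holders={T1}
Step 6: wait(T4) -> count=2 queue=[] holders={T1,T4}
Step 7: wait(T5) -> count=1 queue=[] holders={T1,T4,T5}
Step 8: wait(T3) -> count=0 queue=[] holders={T1,T3,T4,T5}
Step 9: wait(T6) -> count=0 queue=[T6] holders={T1,T3,T4,T5}
Step 10: signal(T5) -> count=0 queue=[] holders={T1,T3,T4,T6}
Step 11: signal(T4) -> count=1 queue=[] holders={T1,T3,T6}
Step 12: signal(T6) -> count=2 queue=[] holders={T1,T3}
Step 13: wait(T2) -> count=1 queue=[] holders={T1,T2,T3}
Step 14: signal(T2) -> count=2 queue=[] holders={T1,T3}
Step 15: signal(T1) -> count=3 queue=[] holders={T3}
Step 16: signal(T3) -> count=4 queue=[] holders={none}
Step 17: wait(T1) -> count=3 queue=[] holders={T1}
Final holders: {T1} -> 1 thread(s)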